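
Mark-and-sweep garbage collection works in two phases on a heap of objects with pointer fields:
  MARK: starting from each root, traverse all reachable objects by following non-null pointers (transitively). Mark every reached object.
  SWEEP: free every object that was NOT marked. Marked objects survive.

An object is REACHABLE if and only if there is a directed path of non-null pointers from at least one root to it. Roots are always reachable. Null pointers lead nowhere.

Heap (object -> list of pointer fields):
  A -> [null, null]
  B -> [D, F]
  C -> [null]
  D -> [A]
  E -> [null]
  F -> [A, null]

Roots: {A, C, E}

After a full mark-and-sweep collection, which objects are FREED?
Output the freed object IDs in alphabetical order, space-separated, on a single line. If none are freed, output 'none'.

Answer: B D F

Derivation:
Roots: A C E
Mark A: refs=null null, marked=A
Mark C: refs=null, marked=A C
Mark E: refs=null, marked=A C E
Unmarked (collected): B D F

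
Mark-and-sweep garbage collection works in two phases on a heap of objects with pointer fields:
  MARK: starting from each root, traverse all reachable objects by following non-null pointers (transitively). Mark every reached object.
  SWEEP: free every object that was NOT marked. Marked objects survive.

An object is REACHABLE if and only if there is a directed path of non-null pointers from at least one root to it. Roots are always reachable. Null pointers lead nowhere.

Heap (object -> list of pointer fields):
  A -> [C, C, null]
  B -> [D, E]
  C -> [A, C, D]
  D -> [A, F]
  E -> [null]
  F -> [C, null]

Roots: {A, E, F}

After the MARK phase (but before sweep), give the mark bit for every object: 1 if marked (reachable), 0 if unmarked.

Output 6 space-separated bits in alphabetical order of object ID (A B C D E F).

Roots: A E F
Mark A: refs=C C null, marked=A
Mark E: refs=null, marked=A E
Mark F: refs=C null, marked=A E F
Mark C: refs=A C D, marked=A C E F
Mark D: refs=A F, marked=A C D E F
Unmarked (collected): B

Answer: 1 0 1 1 1 1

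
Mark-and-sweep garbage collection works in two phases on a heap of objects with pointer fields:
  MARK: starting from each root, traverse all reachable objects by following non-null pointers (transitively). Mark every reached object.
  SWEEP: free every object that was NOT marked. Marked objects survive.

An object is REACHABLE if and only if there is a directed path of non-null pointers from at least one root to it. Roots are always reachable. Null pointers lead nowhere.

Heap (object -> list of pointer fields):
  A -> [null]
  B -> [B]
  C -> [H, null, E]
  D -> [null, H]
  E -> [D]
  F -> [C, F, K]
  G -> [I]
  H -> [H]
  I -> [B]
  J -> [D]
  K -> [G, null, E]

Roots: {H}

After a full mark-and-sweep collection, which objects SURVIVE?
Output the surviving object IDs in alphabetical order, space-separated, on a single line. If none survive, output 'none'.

Answer: H

Derivation:
Roots: H
Mark H: refs=H, marked=H
Unmarked (collected): A B C D E F G I J K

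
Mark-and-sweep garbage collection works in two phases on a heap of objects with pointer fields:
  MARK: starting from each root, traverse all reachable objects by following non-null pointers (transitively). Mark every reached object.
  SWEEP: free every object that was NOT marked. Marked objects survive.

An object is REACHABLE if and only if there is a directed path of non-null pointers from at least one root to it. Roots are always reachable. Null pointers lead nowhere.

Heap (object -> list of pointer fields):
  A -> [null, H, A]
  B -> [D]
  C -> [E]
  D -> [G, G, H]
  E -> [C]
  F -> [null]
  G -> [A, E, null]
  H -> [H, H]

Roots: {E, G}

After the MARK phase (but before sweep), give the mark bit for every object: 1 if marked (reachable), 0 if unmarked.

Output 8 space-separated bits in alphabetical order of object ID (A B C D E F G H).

Roots: E G
Mark E: refs=C, marked=E
Mark G: refs=A E null, marked=E G
Mark C: refs=E, marked=C E G
Mark A: refs=null H A, marked=A C E G
Mark H: refs=H H, marked=A C E G H
Unmarked (collected): B D F

Answer: 1 0 1 0 1 0 1 1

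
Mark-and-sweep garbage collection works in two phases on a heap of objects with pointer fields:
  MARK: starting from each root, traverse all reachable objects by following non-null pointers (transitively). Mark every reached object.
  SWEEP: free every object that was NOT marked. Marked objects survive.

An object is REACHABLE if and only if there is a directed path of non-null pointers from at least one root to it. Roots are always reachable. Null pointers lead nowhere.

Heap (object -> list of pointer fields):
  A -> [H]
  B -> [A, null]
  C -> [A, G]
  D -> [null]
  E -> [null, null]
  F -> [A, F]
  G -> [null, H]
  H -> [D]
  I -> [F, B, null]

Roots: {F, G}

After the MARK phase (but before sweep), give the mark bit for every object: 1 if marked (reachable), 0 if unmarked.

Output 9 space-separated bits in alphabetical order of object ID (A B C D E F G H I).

Answer: 1 0 0 1 0 1 1 1 0

Derivation:
Roots: F G
Mark F: refs=A F, marked=F
Mark G: refs=null H, marked=F G
Mark A: refs=H, marked=A F G
Mark H: refs=D, marked=A F G H
Mark D: refs=null, marked=A D F G H
Unmarked (collected): B C E I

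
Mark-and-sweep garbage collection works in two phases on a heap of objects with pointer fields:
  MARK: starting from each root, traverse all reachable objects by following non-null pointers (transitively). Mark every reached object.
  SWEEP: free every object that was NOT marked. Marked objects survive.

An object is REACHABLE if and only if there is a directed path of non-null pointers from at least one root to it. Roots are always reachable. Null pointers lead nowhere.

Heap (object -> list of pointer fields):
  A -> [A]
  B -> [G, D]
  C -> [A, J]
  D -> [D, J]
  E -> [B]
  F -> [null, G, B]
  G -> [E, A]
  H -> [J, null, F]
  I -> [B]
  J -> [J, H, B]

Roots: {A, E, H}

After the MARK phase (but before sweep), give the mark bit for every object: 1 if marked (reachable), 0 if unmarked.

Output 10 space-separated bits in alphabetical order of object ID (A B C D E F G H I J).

Roots: A E H
Mark A: refs=A, marked=A
Mark E: refs=B, marked=A E
Mark H: refs=J null F, marked=A E H
Mark B: refs=G D, marked=A B E H
Mark J: refs=J H B, marked=A B E H J
Mark F: refs=null G B, marked=A B E F H J
Mark G: refs=E A, marked=A B E F G H J
Mark D: refs=D J, marked=A B D E F G H J
Unmarked (collected): C I

Answer: 1 1 0 1 1 1 1 1 0 1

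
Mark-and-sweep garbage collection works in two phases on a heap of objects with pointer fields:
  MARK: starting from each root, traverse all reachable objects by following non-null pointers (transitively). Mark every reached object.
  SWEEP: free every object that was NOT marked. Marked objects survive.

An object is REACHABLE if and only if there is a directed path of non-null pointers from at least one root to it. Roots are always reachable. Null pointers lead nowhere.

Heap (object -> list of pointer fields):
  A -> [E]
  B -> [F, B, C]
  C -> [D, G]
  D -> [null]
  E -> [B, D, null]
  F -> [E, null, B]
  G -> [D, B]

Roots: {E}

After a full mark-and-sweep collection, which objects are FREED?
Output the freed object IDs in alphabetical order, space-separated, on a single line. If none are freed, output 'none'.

Answer: A

Derivation:
Roots: E
Mark E: refs=B D null, marked=E
Mark B: refs=F B C, marked=B E
Mark D: refs=null, marked=B D E
Mark F: refs=E null B, marked=B D E F
Mark C: refs=D G, marked=B C D E F
Mark G: refs=D B, marked=B C D E F G
Unmarked (collected): A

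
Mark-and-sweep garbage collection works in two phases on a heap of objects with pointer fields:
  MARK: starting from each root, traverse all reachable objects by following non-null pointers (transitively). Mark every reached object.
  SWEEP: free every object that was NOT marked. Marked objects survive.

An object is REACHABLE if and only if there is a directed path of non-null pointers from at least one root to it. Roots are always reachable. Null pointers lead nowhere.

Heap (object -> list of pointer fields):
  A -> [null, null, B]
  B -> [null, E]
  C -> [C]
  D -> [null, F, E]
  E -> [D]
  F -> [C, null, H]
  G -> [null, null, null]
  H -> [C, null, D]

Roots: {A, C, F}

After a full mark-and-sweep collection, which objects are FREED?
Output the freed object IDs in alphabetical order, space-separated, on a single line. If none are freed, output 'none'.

Answer: G

Derivation:
Roots: A C F
Mark A: refs=null null B, marked=A
Mark C: refs=C, marked=A C
Mark F: refs=C null H, marked=A C F
Mark B: refs=null E, marked=A B C F
Mark H: refs=C null D, marked=A B C F H
Mark E: refs=D, marked=A B C E F H
Mark D: refs=null F E, marked=A B C D E F H
Unmarked (collected): G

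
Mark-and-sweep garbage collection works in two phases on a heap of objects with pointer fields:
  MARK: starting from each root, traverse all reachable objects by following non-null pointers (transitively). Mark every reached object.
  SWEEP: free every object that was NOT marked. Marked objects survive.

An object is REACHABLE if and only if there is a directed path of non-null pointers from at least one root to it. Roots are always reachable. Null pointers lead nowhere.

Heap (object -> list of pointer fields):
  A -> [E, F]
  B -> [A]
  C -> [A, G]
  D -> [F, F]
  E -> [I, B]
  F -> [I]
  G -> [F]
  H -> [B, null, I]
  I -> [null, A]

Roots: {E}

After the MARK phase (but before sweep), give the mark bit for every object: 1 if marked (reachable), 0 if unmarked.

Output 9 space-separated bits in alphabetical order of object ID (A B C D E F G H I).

Roots: E
Mark E: refs=I B, marked=E
Mark I: refs=null A, marked=E I
Mark B: refs=A, marked=B E I
Mark A: refs=E F, marked=A B E I
Mark F: refs=I, marked=A B E F I
Unmarked (collected): C D G H

Answer: 1 1 0 0 1 1 0 0 1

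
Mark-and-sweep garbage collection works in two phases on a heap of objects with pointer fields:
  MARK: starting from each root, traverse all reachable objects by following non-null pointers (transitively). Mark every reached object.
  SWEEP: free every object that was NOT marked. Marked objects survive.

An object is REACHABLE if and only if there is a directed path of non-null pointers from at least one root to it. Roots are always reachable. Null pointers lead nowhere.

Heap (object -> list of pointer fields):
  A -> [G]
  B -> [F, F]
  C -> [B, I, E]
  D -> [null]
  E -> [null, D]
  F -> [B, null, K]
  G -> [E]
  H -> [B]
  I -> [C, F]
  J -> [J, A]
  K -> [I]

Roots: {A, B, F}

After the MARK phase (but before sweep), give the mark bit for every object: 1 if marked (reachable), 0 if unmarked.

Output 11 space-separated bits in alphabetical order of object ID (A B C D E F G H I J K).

Roots: A B F
Mark A: refs=G, marked=A
Mark B: refs=F F, marked=A B
Mark F: refs=B null K, marked=A B F
Mark G: refs=E, marked=A B F G
Mark K: refs=I, marked=A B F G K
Mark E: refs=null D, marked=A B E F G K
Mark I: refs=C F, marked=A B E F G I K
Mark D: refs=null, marked=A B D E F G I K
Mark C: refs=B I E, marked=A B C D E F G I K
Unmarked (collected): H J

Answer: 1 1 1 1 1 1 1 0 1 0 1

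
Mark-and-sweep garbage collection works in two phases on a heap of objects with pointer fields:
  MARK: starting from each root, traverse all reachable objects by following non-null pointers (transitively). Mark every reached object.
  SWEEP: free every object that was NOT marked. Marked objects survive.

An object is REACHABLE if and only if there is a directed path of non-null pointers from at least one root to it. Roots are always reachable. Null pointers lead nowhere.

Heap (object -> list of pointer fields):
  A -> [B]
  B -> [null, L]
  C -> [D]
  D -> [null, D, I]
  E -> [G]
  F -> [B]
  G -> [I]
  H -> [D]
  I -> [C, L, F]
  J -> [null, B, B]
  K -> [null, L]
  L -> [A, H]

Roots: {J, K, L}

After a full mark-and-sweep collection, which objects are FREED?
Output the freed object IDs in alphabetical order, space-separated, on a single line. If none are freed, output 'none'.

Answer: E G

Derivation:
Roots: J K L
Mark J: refs=null B B, marked=J
Mark K: refs=null L, marked=J K
Mark L: refs=A H, marked=J K L
Mark B: refs=null L, marked=B J K L
Mark A: refs=B, marked=A B J K L
Mark H: refs=D, marked=A B H J K L
Mark D: refs=null D I, marked=A B D H J K L
Mark I: refs=C L F, marked=A B D H I J K L
Mark C: refs=D, marked=A B C D H I J K L
Mark F: refs=B, marked=A B C D F H I J K L
Unmarked (collected): E G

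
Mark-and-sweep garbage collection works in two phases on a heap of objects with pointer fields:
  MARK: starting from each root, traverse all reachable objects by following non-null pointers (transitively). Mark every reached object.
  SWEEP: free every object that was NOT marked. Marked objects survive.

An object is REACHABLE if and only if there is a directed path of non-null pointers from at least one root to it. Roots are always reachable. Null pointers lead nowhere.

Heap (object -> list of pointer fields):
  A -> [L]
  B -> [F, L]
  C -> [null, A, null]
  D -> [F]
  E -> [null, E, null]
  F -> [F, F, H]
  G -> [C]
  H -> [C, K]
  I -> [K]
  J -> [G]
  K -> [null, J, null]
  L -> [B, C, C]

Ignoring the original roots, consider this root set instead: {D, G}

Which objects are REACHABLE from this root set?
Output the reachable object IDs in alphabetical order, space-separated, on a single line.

Answer: A B C D F G H J K L

Derivation:
Roots: D G
Mark D: refs=F, marked=D
Mark G: refs=C, marked=D G
Mark F: refs=F F H, marked=D F G
Mark C: refs=null A null, marked=C D F G
Mark H: refs=C K, marked=C D F G H
Mark A: refs=L, marked=A C D F G H
Mark K: refs=null J null, marked=A C D F G H K
Mark L: refs=B C C, marked=A C D F G H K L
Mark J: refs=G, marked=A C D F G H J K L
Mark B: refs=F L, marked=A B C D F G H J K L
Unmarked (collected): E I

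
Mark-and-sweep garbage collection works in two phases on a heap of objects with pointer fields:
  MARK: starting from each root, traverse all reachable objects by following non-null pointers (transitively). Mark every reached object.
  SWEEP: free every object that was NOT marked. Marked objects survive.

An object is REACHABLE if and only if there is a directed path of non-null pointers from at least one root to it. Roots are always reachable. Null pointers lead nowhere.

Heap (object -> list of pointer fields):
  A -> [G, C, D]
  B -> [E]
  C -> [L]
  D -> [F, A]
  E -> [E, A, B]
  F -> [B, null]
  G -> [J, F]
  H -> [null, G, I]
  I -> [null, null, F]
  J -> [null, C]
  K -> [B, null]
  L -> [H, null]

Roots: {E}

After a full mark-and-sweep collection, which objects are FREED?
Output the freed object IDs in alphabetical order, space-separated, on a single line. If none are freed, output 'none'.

Answer: K

Derivation:
Roots: E
Mark E: refs=E A B, marked=E
Mark A: refs=G C D, marked=A E
Mark B: refs=E, marked=A B E
Mark G: refs=J F, marked=A B E G
Mark C: refs=L, marked=A B C E G
Mark D: refs=F A, marked=A B C D E G
Mark J: refs=null C, marked=A B C D E G J
Mark F: refs=B null, marked=A B C D E F G J
Mark L: refs=H null, marked=A B C D E F G J L
Mark H: refs=null G I, marked=A B C D E F G H J L
Mark I: refs=null null F, marked=A B C D E F G H I J L
Unmarked (collected): K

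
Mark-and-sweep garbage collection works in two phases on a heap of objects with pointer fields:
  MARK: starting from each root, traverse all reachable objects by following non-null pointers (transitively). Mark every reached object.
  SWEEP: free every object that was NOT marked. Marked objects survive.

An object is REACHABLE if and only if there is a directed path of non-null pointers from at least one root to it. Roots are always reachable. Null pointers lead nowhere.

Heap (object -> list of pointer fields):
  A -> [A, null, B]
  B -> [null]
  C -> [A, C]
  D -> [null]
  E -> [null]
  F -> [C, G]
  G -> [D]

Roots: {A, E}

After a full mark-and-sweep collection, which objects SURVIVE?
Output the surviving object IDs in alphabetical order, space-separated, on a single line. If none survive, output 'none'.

Roots: A E
Mark A: refs=A null B, marked=A
Mark E: refs=null, marked=A E
Mark B: refs=null, marked=A B E
Unmarked (collected): C D F G

Answer: A B E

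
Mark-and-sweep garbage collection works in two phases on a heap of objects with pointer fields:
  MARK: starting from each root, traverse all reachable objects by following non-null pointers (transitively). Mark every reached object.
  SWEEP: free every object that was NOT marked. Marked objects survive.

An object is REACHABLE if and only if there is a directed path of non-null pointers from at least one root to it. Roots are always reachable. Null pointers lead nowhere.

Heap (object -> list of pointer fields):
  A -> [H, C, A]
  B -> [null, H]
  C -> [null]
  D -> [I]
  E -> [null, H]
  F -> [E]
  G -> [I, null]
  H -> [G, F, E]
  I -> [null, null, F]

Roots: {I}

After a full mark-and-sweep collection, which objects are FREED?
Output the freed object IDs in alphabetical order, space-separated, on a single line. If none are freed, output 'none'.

Roots: I
Mark I: refs=null null F, marked=I
Mark F: refs=E, marked=F I
Mark E: refs=null H, marked=E F I
Mark H: refs=G F E, marked=E F H I
Mark G: refs=I null, marked=E F G H I
Unmarked (collected): A B C D

Answer: A B C D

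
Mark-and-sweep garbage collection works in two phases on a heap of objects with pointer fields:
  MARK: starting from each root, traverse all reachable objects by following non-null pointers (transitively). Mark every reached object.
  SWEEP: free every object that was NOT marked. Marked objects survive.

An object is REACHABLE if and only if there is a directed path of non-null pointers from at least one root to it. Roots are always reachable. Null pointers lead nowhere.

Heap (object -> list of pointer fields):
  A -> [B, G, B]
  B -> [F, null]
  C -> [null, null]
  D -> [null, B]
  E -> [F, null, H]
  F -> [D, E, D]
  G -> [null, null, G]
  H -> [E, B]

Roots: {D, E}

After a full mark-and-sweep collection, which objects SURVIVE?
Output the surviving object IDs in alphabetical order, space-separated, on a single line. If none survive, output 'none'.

Roots: D E
Mark D: refs=null B, marked=D
Mark E: refs=F null H, marked=D E
Mark B: refs=F null, marked=B D E
Mark F: refs=D E D, marked=B D E F
Mark H: refs=E B, marked=B D E F H
Unmarked (collected): A C G

Answer: B D E F H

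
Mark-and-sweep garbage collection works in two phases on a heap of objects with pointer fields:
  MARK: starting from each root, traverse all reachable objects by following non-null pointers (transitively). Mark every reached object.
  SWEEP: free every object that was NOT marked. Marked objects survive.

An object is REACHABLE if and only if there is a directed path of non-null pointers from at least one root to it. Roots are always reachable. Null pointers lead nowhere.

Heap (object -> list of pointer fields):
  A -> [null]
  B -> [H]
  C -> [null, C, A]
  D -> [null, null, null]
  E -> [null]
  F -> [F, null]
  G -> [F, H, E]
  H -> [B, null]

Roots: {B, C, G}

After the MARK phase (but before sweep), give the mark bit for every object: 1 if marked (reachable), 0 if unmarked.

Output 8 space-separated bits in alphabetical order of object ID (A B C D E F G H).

Answer: 1 1 1 0 1 1 1 1

Derivation:
Roots: B C G
Mark B: refs=H, marked=B
Mark C: refs=null C A, marked=B C
Mark G: refs=F H E, marked=B C G
Mark H: refs=B null, marked=B C G H
Mark A: refs=null, marked=A B C G H
Mark F: refs=F null, marked=A B C F G H
Mark E: refs=null, marked=A B C E F G H
Unmarked (collected): D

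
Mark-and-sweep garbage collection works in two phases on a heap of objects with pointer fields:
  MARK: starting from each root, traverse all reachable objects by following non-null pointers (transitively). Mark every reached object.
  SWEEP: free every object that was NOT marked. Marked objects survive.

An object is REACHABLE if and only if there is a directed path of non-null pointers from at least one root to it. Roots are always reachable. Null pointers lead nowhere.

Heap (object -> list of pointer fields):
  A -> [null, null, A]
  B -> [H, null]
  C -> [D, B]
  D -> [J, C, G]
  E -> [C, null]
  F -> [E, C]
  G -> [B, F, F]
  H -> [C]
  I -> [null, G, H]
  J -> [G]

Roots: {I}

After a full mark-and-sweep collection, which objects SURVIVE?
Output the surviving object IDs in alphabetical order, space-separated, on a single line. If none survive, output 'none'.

Roots: I
Mark I: refs=null G H, marked=I
Mark G: refs=B F F, marked=G I
Mark H: refs=C, marked=G H I
Mark B: refs=H null, marked=B G H I
Mark F: refs=E C, marked=B F G H I
Mark C: refs=D B, marked=B C F G H I
Mark E: refs=C null, marked=B C E F G H I
Mark D: refs=J C G, marked=B C D E F G H I
Mark J: refs=G, marked=B C D E F G H I J
Unmarked (collected): A

Answer: B C D E F G H I J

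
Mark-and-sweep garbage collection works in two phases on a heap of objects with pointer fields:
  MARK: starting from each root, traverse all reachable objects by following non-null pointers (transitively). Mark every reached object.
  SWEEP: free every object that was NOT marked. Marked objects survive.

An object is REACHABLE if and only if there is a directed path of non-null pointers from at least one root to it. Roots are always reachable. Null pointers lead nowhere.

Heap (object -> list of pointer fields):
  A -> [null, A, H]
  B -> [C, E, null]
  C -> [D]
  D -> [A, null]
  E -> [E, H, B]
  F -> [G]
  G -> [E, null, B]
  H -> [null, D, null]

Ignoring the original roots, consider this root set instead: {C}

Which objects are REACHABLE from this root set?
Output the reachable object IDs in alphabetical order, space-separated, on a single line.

Roots: C
Mark C: refs=D, marked=C
Mark D: refs=A null, marked=C D
Mark A: refs=null A H, marked=A C D
Mark H: refs=null D null, marked=A C D H
Unmarked (collected): B E F G

Answer: A C D H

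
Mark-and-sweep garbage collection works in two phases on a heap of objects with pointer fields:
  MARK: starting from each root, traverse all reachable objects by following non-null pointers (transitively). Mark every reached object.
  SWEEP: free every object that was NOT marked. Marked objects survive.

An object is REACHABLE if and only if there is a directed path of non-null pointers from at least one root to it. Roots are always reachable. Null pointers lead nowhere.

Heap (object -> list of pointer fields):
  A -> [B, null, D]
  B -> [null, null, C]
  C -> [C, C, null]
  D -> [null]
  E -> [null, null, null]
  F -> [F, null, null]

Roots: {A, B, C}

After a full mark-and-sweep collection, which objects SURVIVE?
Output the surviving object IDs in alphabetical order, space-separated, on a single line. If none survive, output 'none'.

Answer: A B C D

Derivation:
Roots: A B C
Mark A: refs=B null D, marked=A
Mark B: refs=null null C, marked=A B
Mark C: refs=C C null, marked=A B C
Mark D: refs=null, marked=A B C D
Unmarked (collected): E F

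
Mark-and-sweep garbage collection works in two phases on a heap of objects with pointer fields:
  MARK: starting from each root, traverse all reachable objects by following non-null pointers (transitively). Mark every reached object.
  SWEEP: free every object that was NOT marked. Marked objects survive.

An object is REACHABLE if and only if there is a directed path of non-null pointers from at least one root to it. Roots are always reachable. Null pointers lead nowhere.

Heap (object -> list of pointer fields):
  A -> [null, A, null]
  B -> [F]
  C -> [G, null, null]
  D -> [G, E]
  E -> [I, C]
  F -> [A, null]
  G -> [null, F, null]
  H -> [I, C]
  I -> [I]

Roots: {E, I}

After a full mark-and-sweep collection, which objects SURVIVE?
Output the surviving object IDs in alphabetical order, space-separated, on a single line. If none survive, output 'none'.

Roots: E I
Mark E: refs=I C, marked=E
Mark I: refs=I, marked=E I
Mark C: refs=G null null, marked=C E I
Mark G: refs=null F null, marked=C E G I
Mark F: refs=A null, marked=C E F G I
Mark A: refs=null A null, marked=A C E F G I
Unmarked (collected): B D H

Answer: A C E F G I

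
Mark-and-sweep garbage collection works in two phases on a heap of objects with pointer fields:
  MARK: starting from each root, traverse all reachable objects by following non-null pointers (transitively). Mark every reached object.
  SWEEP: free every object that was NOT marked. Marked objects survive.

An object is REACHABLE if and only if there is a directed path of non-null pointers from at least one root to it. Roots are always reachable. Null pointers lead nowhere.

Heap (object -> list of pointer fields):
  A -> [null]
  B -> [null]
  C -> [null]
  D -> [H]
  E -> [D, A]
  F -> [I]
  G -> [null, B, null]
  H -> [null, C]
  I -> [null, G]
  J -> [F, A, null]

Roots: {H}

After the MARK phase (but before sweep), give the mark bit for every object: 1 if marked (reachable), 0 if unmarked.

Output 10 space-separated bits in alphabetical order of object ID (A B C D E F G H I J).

Roots: H
Mark H: refs=null C, marked=H
Mark C: refs=null, marked=C H
Unmarked (collected): A B D E F G I J

Answer: 0 0 1 0 0 0 0 1 0 0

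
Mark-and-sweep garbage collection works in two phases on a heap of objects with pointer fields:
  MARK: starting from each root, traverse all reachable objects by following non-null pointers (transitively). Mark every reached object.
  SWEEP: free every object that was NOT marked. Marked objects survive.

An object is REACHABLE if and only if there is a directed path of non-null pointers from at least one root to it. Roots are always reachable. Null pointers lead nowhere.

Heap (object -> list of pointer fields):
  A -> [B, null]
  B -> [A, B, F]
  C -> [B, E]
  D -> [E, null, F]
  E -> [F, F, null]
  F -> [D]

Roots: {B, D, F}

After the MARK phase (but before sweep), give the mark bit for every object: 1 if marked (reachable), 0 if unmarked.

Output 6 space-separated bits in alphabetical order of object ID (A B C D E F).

Answer: 1 1 0 1 1 1

Derivation:
Roots: B D F
Mark B: refs=A B F, marked=B
Mark D: refs=E null F, marked=B D
Mark F: refs=D, marked=B D F
Mark A: refs=B null, marked=A B D F
Mark E: refs=F F null, marked=A B D E F
Unmarked (collected): C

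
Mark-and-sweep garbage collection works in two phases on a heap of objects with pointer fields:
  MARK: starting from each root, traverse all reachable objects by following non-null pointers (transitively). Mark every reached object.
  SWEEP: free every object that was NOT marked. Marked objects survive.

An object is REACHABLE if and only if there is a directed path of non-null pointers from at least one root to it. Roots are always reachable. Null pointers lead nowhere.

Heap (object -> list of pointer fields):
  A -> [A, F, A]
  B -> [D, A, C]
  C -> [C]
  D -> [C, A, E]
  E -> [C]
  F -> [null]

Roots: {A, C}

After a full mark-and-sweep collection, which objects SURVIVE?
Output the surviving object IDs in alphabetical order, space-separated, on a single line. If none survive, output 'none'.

Roots: A C
Mark A: refs=A F A, marked=A
Mark C: refs=C, marked=A C
Mark F: refs=null, marked=A C F
Unmarked (collected): B D E

Answer: A C F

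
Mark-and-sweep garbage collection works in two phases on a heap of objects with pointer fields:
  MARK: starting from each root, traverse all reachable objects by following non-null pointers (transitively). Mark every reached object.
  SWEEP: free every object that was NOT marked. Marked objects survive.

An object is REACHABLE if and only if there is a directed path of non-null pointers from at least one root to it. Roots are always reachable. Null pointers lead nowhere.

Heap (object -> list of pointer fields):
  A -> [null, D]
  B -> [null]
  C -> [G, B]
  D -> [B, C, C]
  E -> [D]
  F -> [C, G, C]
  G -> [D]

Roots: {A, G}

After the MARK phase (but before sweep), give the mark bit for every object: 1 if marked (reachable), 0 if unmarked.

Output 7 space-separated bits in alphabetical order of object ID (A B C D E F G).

Roots: A G
Mark A: refs=null D, marked=A
Mark G: refs=D, marked=A G
Mark D: refs=B C C, marked=A D G
Mark B: refs=null, marked=A B D G
Mark C: refs=G B, marked=A B C D G
Unmarked (collected): E F

Answer: 1 1 1 1 0 0 1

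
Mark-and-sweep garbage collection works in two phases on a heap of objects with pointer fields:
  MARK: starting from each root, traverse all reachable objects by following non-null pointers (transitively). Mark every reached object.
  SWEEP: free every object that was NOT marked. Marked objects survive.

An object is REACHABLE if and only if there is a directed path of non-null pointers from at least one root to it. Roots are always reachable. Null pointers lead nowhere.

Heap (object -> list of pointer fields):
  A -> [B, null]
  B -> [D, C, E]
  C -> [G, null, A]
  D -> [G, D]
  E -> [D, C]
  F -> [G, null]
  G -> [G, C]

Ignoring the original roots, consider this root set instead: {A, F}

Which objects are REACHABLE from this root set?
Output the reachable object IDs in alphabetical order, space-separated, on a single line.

Answer: A B C D E F G

Derivation:
Roots: A F
Mark A: refs=B null, marked=A
Mark F: refs=G null, marked=A F
Mark B: refs=D C E, marked=A B F
Mark G: refs=G C, marked=A B F G
Mark D: refs=G D, marked=A B D F G
Mark C: refs=G null A, marked=A B C D F G
Mark E: refs=D C, marked=A B C D E F G
Unmarked (collected): (none)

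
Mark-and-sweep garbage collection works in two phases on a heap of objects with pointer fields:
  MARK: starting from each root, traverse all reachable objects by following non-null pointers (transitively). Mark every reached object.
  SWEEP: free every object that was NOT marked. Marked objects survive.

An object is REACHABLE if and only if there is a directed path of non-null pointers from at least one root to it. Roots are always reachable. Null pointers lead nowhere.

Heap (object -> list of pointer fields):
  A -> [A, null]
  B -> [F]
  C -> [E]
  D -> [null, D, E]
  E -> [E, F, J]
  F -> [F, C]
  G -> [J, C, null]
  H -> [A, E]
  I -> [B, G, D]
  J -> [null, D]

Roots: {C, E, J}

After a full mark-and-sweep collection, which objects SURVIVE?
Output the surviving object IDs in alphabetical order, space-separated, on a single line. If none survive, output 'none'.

Roots: C E J
Mark C: refs=E, marked=C
Mark E: refs=E F J, marked=C E
Mark J: refs=null D, marked=C E J
Mark F: refs=F C, marked=C E F J
Mark D: refs=null D E, marked=C D E F J
Unmarked (collected): A B G H I

Answer: C D E F J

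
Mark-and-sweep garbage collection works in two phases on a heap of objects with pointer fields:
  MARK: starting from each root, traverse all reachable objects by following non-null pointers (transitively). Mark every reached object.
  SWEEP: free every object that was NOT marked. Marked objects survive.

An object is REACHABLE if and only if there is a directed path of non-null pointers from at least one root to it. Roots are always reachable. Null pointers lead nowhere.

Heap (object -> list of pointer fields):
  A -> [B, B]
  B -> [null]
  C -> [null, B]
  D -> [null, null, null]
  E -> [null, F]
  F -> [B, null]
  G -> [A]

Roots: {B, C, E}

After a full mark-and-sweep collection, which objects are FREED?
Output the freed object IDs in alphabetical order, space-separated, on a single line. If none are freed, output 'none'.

Roots: B C E
Mark B: refs=null, marked=B
Mark C: refs=null B, marked=B C
Mark E: refs=null F, marked=B C E
Mark F: refs=B null, marked=B C E F
Unmarked (collected): A D G

Answer: A D G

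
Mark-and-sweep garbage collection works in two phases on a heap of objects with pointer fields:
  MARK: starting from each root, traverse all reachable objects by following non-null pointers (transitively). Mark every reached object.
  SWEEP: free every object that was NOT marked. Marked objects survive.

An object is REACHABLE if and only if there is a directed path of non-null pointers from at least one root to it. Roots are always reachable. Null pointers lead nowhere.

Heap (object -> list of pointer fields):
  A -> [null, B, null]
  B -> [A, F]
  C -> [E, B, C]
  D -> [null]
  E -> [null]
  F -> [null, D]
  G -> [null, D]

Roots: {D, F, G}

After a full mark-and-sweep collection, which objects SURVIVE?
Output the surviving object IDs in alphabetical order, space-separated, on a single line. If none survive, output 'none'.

Answer: D F G

Derivation:
Roots: D F G
Mark D: refs=null, marked=D
Mark F: refs=null D, marked=D F
Mark G: refs=null D, marked=D F G
Unmarked (collected): A B C E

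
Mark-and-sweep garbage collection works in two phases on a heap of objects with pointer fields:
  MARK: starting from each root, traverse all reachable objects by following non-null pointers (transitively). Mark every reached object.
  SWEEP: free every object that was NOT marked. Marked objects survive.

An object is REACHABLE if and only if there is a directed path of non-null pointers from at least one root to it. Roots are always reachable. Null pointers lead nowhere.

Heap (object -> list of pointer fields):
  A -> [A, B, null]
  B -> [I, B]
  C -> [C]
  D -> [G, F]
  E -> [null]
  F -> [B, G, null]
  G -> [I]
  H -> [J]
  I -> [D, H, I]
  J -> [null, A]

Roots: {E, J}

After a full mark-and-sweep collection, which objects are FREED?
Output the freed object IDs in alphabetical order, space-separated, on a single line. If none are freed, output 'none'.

Answer: C

Derivation:
Roots: E J
Mark E: refs=null, marked=E
Mark J: refs=null A, marked=E J
Mark A: refs=A B null, marked=A E J
Mark B: refs=I B, marked=A B E J
Mark I: refs=D H I, marked=A B E I J
Mark D: refs=G F, marked=A B D E I J
Mark H: refs=J, marked=A B D E H I J
Mark G: refs=I, marked=A B D E G H I J
Mark F: refs=B G null, marked=A B D E F G H I J
Unmarked (collected): C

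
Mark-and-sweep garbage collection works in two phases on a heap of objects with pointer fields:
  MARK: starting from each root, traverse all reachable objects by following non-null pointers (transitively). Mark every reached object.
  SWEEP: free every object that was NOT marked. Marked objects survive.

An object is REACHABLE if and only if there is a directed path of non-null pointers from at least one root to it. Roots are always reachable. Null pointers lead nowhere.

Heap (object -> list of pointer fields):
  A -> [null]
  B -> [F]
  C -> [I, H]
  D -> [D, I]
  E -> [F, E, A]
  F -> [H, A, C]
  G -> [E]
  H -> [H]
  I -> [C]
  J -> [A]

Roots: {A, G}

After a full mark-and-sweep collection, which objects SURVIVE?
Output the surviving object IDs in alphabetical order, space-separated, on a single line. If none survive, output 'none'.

Answer: A C E F G H I

Derivation:
Roots: A G
Mark A: refs=null, marked=A
Mark G: refs=E, marked=A G
Mark E: refs=F E A, marked=A E G
Mark F: refs=H A C, marked=A E F G
Mark H: refs=H, marked=A E F G H
Mark C: refs=I H, marked=A C E F G H
Mark I: refs=C, marked=A C E F G H I
Unmarked (collected): B D J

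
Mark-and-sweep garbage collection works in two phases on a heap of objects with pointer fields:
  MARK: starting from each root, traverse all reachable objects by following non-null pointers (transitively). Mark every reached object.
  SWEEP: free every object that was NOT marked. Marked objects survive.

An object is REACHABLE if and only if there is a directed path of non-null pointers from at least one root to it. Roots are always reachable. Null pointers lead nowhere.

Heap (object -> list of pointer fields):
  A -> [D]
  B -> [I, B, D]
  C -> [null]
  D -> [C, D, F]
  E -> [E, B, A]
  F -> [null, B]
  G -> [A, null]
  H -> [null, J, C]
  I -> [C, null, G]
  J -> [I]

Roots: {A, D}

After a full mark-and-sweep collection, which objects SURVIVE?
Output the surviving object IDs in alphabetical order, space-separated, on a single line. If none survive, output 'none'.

Answer: A B C D F G I

Derivation:
Roots: A D
Mark A: refs=D, marked=A
Mark D: refs=C D F, marked=A D
Mark C: refs=null, marked=A C D
Mark F: refs=null B, marked=A C D F
Mark B: refs=I B D, marked=A B C D F
Mark I: refs=C null G, marked=A B C D F I
Mark G: refs=A null, marked=A B C D F G I
Unmarked (collected): E H J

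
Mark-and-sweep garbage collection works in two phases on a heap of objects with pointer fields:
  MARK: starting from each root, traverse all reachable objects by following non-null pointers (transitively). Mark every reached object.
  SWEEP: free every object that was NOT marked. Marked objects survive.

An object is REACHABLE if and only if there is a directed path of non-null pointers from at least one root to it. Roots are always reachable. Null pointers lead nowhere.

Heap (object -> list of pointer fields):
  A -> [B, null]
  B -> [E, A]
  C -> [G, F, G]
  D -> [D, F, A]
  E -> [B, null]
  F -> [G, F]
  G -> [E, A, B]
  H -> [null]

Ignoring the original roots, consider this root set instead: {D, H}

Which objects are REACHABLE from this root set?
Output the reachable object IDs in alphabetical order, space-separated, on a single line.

Roots: D H
Mark D: refs=D F A, marked=D
Mark H: refs=null, marked=D H
Mark F: refs=G F, marked=D F H
Mark A: refs=B null, marked=A D F H
Mark G: refs=E A B, marked=A D F G H
Mark B: refs=E A, marked=A B D F G H
Mark E: refs=B null, marked=A B D E F G H
Unmarked (collected): C

Answer: A B D E F G H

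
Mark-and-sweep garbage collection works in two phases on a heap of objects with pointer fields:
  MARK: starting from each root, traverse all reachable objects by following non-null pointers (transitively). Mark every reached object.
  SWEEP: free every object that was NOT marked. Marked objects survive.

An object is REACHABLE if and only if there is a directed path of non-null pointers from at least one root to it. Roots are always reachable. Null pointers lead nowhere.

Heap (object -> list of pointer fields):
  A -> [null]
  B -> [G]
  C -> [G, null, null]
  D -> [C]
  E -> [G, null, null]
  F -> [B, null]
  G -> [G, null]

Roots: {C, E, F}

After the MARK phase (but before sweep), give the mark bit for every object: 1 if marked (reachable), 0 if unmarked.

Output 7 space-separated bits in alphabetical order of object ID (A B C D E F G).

Answer: 0 1 1 0 1 1 1

Derivation:
Roots: C E F
Mark C: refs=G null null, marked=C
Mark E: refs=G null null, marked=C E
Mark F: refs=B null, marked=C E F
Mark G: refs=G null, marked=C E F G
Mark B: refs=G, marked=B C E F G
Unmarked (collected): A D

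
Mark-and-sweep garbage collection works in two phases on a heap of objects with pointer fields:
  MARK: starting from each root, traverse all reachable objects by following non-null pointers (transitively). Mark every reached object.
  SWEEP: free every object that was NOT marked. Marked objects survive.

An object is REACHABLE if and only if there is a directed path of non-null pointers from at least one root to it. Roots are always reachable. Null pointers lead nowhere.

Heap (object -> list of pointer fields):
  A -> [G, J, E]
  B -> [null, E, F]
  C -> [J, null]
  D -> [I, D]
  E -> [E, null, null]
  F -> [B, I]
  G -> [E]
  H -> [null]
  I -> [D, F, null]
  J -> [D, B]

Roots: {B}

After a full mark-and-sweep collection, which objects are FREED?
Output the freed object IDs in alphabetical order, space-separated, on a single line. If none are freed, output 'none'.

Roots: B
Mark B: refs=null E F, marked=B
Mark E: refs=E null null, marked=B E
Mark F: refs=B I, marked=B E F
Mark I: refs=D F null, marked=B E F I
Mark D: refs=I D, marked=B D E F I
Unmarked (collected): A C G H J

Answer: A C G H J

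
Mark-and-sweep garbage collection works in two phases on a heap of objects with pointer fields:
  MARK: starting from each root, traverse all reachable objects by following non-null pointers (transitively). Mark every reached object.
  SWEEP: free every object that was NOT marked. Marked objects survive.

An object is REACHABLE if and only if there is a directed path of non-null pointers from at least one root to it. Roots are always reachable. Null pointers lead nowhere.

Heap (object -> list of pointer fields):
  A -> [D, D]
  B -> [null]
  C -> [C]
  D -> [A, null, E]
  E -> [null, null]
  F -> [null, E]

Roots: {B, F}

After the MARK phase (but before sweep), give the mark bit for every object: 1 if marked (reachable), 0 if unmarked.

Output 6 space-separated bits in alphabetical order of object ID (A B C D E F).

Roots: B F
Mark B: refs=null, marked=B
Mark F: refs=null E, marked=B F
Mark E: refs=null null, marked=B E F
Unmarked (collected): A C D

Answer: 0 1 0 0 1 1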